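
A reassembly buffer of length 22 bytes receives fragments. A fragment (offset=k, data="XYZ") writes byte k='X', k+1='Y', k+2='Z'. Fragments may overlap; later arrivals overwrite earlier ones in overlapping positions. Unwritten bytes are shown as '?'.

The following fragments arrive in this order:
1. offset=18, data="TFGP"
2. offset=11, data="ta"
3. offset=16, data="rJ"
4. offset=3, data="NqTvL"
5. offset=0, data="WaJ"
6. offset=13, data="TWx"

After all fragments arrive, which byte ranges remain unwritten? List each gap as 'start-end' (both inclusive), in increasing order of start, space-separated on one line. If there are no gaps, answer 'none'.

Answer: 8-10

Derivation:
Fragment 1: offset=18 len=4
Fragment 2: offset=11 len=2
Fragment 3: offset=16 len=2
Fragment 4: offset=3 len=5
Fragment 5: offset=0 len=3
Fragment 6: offset=13 len=3
Gaps: 8-10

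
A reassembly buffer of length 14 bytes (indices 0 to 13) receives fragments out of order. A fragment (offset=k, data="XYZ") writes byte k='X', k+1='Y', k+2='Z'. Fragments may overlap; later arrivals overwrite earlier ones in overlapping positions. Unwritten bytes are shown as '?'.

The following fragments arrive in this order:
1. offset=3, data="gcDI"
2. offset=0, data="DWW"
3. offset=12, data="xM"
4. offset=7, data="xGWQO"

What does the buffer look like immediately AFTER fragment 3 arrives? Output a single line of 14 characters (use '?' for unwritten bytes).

Fragment 1: offset=3 data="gcDI" -> buffer=???gcDI???????
Fragment 2: offset=0 data="DWW" -> buffer=DWWgcDI???????
Fragment 3: offset=12 data="xM" -> buffer=DWWgcDI?????xM

Answer: DWWgcDI?????xM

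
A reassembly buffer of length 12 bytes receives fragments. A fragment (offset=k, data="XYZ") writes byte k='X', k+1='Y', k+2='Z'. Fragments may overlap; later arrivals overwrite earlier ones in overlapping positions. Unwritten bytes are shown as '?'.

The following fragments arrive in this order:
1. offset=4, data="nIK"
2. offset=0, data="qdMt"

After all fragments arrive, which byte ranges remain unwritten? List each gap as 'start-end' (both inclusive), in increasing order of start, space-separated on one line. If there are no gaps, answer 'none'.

Fragment 1: offset=4 len=3
Fragment 2: offset=0 len=4
Gaps: 7-11

Answer: 7-11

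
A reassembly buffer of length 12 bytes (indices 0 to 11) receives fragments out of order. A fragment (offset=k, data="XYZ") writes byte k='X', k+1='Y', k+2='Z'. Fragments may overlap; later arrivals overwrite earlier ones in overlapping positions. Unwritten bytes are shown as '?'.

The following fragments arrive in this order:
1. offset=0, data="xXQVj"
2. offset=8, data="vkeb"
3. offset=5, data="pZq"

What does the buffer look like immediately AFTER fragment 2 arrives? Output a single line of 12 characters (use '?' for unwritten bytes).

Answer: xXQVj???vkeb

Derivation:
Fragment 1: offset=0 data="xXQVj" -> buffer=xXQVj???????
Fragment 2: offset=8 data="vkeb" -> buffer=xXQVj???vkeb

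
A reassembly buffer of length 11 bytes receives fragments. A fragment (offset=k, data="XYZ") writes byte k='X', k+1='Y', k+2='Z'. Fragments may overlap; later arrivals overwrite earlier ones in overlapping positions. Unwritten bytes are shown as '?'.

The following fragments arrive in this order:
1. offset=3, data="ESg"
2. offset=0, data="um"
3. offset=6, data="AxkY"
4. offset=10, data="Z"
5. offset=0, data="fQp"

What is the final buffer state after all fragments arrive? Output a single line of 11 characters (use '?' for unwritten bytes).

Fragment 1: offset=3 data="ESg" -> buffer=???ESg?????
Fragment 2: offset=0 data="um" -> buffer=um?ESg?????
Fragment 3: offset=6 data="AxkY" -> buffer=um?ESgAxkY?
Fragment 4: offset=10 data="Z" -> buffer=um?ESgAxkYZ
Fragment 5: offset=0 data="fQp" -> buffer=fQpESgAxkYZ

Answer: fQpESgAxkYZ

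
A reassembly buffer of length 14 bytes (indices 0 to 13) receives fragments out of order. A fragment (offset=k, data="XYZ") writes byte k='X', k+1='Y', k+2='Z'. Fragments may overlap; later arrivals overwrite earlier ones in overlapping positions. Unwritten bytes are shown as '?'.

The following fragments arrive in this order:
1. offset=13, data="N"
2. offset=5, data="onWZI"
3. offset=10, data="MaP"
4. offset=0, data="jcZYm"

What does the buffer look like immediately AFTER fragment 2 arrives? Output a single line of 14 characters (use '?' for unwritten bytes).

Fragment 1: offset=13 data="N" -> buffer=?????????????N
Fragment 2: offset=5 data="onWZI" -> buffer=?????onWZI???N

Answer: ?????onWZI???N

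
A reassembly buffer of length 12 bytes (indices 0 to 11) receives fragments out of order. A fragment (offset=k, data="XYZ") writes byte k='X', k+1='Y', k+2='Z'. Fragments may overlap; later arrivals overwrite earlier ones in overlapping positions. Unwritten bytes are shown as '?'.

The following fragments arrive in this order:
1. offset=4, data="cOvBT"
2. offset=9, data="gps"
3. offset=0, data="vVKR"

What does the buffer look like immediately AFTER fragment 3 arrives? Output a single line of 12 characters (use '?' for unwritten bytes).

Fragment 1: offset=4 data="cOvBT" -> buffer=????cOvBT???
Fragment 2: offset=9 data="gps" -> buffer=????cOvBTgps
Fragment 3: offset=0 data="vVKR" -> buffer=vVKRcOvBTgps

Answer: vVKRcOvBTgps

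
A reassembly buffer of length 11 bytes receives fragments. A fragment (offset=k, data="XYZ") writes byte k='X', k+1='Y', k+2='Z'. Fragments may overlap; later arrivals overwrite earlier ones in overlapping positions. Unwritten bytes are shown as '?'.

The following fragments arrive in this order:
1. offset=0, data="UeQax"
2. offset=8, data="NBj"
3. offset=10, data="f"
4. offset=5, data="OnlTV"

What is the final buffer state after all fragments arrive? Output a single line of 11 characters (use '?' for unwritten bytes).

Fragment 1: offset=0 data="UeQax" -> buffer=UeQax??????
Fragment 2: offset=8 data="NBj" -> buffer=UeQax???NBj
Fragment 3: offset=10 data="f" -> buffer=UeQax???NBf
Fragment 4: offset=5 data="OnlTV" -> buffer=UeQaxOnlTVf

Answer: UeQaxOnlTVf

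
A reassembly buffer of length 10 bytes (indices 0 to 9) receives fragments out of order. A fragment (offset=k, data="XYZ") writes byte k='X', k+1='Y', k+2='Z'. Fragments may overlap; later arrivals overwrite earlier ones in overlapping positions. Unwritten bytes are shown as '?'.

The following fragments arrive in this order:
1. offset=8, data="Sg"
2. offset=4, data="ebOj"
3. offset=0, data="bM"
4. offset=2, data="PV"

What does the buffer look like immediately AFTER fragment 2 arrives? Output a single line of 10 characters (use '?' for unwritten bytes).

Fragment 1: offset=8 data="Sg" -> buffer=????????Sg
Fragment 2: offset=4 data="ebOj" -> buffer=????ebOjSg

Answer: ????ebOjSg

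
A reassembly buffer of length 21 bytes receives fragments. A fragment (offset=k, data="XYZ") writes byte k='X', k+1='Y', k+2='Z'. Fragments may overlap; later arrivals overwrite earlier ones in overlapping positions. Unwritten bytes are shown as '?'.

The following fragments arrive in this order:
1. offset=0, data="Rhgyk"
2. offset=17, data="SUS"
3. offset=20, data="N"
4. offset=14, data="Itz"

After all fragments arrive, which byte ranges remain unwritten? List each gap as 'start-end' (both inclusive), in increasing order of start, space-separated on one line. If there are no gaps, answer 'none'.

Fragment 1: offset=0 len=5
Fragment 2: offset=17 len=3
Fragment 3: offset=20 len=1
Fragment 4: offset=14 len=3
Gaps: 5-13

Answer: 5-13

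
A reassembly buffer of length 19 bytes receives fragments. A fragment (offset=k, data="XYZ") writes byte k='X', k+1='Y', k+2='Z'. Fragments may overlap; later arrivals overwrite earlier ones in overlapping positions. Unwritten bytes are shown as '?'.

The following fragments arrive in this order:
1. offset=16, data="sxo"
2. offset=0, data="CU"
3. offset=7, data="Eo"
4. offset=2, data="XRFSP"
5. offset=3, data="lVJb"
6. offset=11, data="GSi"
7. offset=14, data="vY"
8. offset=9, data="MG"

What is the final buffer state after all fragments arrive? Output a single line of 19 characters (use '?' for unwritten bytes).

Fragment 1: offset=16 data="sxo" -> buffer=????????????????sxo
Fragment 2: offset=0 data="CU" -> buffer=CU??????????????sxo
Fragment 3: offset=7 data="Eo" -> buffer=CU?????Eo???????sxo
Fragment 4: offset=2 data="XRFSP" -> buffer=CUXRFSPEo???????sxo
Fragment 5: offset=3 data="lVJb" -> buffer=CUXlVJbEo???????sxo
Fragment 6: offset=11 data="GSi" -> buffer=CUXlVJbEo??GSi??sxo
Fragment 7: offset=14 data="vY" -> buffer=CUXlVJbEo??GSivYsxo
Fragment 8: offset=9 data="MG" -> buffer=CUXlVJbEoMGGSivYsxo

Answer: CUXlVJbEoMGGSivYsxo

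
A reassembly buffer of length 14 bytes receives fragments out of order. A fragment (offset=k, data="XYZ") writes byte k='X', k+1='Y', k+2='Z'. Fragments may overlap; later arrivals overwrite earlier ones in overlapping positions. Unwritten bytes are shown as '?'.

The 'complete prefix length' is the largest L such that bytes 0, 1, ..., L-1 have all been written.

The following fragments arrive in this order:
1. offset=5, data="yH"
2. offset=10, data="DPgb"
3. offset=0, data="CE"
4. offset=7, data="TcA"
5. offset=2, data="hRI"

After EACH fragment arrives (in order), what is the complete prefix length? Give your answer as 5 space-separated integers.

Answer: 0 0 2 2 14

Derivation:
Fragment 1: offset=5 data="yH" -> buffer=?????yH??????? -> prefix_len=0
Fragment 2: offset=10 data="DPgb" -> buffer=?????yH???DPgb -> prefix_len=0
Fragment 3: offset=0 data="CE" -> buffer=CE???yH???DPgb -> prefix_len=2
Fragment 4: offset=7 data="TcA" -> buffer=CE???yHTcADPgb -> prefix_len=2
Fragment 5: offset=2 data="hRI" -> buffer=CEhRIyHTcADPgb -> prefix_len=14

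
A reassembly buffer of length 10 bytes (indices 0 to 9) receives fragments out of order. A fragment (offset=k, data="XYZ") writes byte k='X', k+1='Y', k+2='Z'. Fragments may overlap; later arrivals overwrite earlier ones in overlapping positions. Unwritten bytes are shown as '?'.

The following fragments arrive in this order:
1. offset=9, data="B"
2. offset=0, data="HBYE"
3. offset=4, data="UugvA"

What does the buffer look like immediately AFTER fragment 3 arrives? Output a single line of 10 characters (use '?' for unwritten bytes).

Fragment 1: offset=9 data="B" -> buffer=?????????B
Fragment 2: offset=0 data="HBYE" -> buffer=HBYE?????B
Fragment 3: offset=4 data="UugvA" -> buffer=HBYEUugvAB

Answer: HBYEUugvAB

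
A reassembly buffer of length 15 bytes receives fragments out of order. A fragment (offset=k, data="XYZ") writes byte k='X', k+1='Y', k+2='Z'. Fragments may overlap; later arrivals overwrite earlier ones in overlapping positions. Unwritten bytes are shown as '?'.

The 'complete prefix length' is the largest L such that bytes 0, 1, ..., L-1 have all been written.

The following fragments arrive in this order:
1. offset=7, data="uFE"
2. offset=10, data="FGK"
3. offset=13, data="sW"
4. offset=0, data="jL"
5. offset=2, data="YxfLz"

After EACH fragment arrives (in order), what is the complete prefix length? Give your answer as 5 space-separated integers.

Fragment 1: offset=7 data="uFE" -> buffer=???????uFE????? -> prefix_len=0
Fragment 2: offset=10 data="FGK" -> buffer=???????uFEFGK?? -> prefix_len=0
Fragment 3: offset=13 data="sW" -> buffer=???????uFEFGKsW -> prefix_len=0
Fragment 4: offset=0 data="jL" -> buffer=jL?????uFEFGKsW -> prefix_len=2
Fragment 5: offset=2 data="YxfLz" -> buffer=jLYxfLzuFEFGKsW -> prefix_len=15

Answer: 0 0 0 2 15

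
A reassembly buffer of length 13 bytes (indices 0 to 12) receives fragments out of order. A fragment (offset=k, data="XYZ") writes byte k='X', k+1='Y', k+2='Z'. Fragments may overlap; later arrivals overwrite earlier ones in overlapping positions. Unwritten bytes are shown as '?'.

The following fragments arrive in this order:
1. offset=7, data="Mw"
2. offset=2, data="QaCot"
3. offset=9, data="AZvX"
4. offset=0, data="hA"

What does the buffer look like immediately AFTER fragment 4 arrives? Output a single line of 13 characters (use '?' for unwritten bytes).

Answer: hAQaCotMwAZvX

Derivation:
Fragment 1: offset=7 data="Mw" -> buffer=???????Mw????
Fragment 2: offset=2 data="QaCot" -> buffer=??QaCotMw????
Fragment 3: offset=9 data="AZvX" -> buffer=??QaCotMwAZvX
Fragment 4: offset=0 data="hA" -> buffer=hAQaCotMwAZvX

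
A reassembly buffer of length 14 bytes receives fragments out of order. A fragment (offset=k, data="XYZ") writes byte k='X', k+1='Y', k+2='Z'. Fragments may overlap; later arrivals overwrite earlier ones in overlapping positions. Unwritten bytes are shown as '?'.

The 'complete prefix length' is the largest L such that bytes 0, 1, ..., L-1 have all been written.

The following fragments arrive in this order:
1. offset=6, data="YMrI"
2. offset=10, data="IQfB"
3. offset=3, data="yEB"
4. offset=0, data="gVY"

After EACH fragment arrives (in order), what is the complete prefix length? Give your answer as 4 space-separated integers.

Answer: 0 0 0 14

Derivation:
Fragment 1: offset=6 data="YMrI" -> buffer=??????YMrI???? -> prefix_len=0
Fragment 2: offset=10 data="IQfB" -> buffer=??????YMrIIQfB -> prefix_len=0
Fragment 3: offset=3 data="yEB" -> buffer=???yEBYMrIIQfB -> prefix_len=0
Fragment 4: offset=0 data="gVY" -> buffer=gVYyEBYMrIIQfB -> prefix_len=14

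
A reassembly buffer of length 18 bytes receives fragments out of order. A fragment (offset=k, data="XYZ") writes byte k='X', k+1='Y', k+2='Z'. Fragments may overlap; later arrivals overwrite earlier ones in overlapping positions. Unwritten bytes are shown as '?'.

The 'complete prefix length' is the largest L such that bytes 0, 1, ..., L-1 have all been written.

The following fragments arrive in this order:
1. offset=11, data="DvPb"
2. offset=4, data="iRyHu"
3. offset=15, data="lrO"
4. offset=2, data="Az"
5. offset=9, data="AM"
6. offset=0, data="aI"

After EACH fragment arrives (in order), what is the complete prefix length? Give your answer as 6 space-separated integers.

Answer: 0 0 0 0 0 18

Derivation:
Fragment 1: offset=11 data="DvPb" -> buffer=???????????DvPb??? -> prefix_len=0
Fragment 2: offset=4 data="iRyHu" -> buffer=????iRyHu??DvPb??? -> prefix_len=0
Fragment 3: offset=15 data="lrO" -> buffer=????iRyHu??DvPblrO -> prefix_len=0
Fragment 4: offset=2 data="Az" -> buffer=??AziRyHu??DvPblrO -> prefix_len=0
Fragment 5: offset=9 data="AM" -> buffer=??AziRyHuAMDvPblrO -> prefix_len=0
Fragment 6: offset=0 data="aI" -> buffer=aIAziRyHuAMDvPblrO -> prefix_len=18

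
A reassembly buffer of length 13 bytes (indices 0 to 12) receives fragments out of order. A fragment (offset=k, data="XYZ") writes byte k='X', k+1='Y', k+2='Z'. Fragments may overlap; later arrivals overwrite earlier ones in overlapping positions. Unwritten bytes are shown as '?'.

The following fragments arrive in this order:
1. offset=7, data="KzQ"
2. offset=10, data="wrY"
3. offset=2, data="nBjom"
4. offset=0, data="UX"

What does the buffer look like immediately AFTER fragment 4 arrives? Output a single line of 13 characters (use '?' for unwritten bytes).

Answer: UXnBjomKzQwrY

Derivation:
Fragment 1: offset=7 data="KzQ" -> buffer=???????KzQ???
Fragment 2: offset=10 data="wrY" -> buffer=???????KzQwrY
Fragment 3: offset=2 data="nBjom" -> buffer=??nBjomKzQwrY
Fragment 4: offset=0 data="UX" -> buffer=UXnBjomKzQwrY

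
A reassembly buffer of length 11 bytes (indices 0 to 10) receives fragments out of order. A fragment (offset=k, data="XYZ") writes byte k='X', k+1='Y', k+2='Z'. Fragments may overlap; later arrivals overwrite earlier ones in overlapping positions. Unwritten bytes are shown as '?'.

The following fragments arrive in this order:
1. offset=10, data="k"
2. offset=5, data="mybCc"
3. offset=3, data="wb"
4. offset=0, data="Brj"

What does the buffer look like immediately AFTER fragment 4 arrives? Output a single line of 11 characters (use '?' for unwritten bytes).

Fragment 1: offset=10 data="k" -> buffer=??????????k
Fragment 2: offset=5 data="mybCc" -> buffer=?????mybCck
Fragment 3: offset=3 data="wb" -> buffer=???wbmybCck
Fragment 4: offset=0 data="Brj" -> buffer=BrjwbmybCck

Answer: BrjwbmybCck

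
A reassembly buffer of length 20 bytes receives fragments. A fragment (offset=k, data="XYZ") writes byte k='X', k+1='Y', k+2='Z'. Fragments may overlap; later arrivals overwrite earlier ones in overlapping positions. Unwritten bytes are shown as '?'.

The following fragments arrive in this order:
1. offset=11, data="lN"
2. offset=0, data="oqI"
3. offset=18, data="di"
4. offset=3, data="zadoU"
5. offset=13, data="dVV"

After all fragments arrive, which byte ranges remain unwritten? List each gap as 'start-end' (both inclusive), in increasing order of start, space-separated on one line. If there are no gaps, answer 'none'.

Fragment 1: offset=11 len=2
Fragment 2: offset=0 len=3
Fragment 3: offset=18 len=2
Fragment 4: offset=3 len=5
Fragment 5: offset=13 len=3
Gaps: 8-10 16-17

Answer: 8-10 16-17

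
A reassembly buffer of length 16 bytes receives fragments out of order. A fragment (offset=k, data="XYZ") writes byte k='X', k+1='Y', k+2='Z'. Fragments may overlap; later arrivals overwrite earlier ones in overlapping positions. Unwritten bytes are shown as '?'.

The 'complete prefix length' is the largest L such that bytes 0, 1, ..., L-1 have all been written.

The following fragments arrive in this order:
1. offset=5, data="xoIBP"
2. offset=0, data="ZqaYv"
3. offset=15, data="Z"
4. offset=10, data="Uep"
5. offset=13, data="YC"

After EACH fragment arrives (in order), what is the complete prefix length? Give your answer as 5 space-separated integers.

Answer: 0 10 10 13 16

Derivation:
Fragment 1: offset=5 data="xoIBP" -> buffer=?????xoIBP?????? -> prefix_len=0
Fragment 2: offset=0 data="ZqaYv" -> buffer=ZqaYvxoIBP?????? -> prefix_len=10
Fragment 3: offset=15 data="Z" -> buffer=ZqaYvxoIBP?????Z -> prefix_len=10
Fragment 4: offset=10 data="Uep" -> buffer=ZqaYvxoIBPUep??Z -> prefix_len=13
Fragment 5: offset=13 data="YC" -> buffer=ZqaYvxoIBPUepYCZ -> prefix_len=16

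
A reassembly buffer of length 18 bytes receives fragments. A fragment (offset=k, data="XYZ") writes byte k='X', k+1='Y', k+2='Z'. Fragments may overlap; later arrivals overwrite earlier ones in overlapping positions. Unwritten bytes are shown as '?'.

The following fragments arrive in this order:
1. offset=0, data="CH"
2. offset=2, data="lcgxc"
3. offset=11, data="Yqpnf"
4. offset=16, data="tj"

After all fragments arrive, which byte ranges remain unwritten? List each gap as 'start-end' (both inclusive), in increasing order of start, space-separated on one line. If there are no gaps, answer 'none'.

Answer: 7-10

Derivation:
Fragment 1: offset=0 len=2
Fragment 2: offset=2 len=5
Fragment 3: offset=11 len=5
Fragment 4: offset=16 len=2
Gaps: 7-10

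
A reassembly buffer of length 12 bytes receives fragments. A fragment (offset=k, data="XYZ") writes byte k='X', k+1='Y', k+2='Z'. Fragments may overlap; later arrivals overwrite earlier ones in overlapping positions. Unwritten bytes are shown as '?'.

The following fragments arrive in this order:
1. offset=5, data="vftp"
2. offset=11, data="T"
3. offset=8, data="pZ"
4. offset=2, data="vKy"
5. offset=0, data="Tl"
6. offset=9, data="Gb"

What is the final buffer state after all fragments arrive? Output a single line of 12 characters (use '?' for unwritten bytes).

Answer: TlvKyvftpGbT

Derivation:
Fragment 1: offset=5 data="vftp" -> buffer=?????vftp???
Fragment 2: offset=11 data="T" -> buffer=?????vftp??T
Fragment 3: offset=8 data="pZ" -> buffer=?????vftpZ?T
Fragment 4: offset=2 data="vKy" -> buffer=??vKyvftpZ?T
Fragment 5: offset=0 data="Tl" -> buffer=TlvKyvftpZ?T
Fragment 6: offset=9 data="Gb" -> buffer=TlvKyvftpGbT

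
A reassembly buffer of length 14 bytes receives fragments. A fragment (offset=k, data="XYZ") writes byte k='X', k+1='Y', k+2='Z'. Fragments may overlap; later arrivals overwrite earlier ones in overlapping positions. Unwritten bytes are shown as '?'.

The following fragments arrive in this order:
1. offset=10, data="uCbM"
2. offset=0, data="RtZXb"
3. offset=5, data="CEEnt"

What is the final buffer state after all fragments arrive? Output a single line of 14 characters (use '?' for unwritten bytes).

Answer: RtZXbCEEntuCbM

Derivation:
Fragment 1: offset=10 data="uCbM" -> buffer=??????????uCbM
Fragment 2: offset=0 data="RtZXb" -> buffer=RtZXb?????uCbM
Fragment 3: offset=5 data="CEEnt" -> buffer=RtZXbCEEntuCbM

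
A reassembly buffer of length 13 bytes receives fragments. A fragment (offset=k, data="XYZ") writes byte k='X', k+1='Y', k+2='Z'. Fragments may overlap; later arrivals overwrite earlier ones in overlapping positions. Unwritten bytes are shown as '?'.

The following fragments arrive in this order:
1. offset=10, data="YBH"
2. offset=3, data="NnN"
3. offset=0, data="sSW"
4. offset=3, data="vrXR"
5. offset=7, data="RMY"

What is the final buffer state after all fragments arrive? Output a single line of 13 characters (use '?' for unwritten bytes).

Answer: sSWvrXRRMYYBH

Derivation:
Fragment 1: offset=10 data="YBH" -> buffer=??????????YBH
Fragment 2: offset=3 data="NnN" -> buffer=???NnN????YBH
Fragment 3: offset=0 data="sSW" -> buffer=sSWNnN????YBH
Fragment 4: offset=3 data="vrXR" -> buffer=sSWvrXR???YBH
Fragment 5: offset=7 data="RMY" -> buffer=sSWvrXRRMYYBH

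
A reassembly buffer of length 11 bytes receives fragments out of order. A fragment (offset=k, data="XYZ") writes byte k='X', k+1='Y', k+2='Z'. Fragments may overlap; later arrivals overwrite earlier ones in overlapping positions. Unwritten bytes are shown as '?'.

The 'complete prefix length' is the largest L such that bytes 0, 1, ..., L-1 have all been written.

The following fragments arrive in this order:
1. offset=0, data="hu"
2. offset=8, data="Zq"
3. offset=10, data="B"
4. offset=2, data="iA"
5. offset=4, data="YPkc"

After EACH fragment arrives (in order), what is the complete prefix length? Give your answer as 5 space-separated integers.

Answer: 2 2 2 4 11

Derivation:
Fragment 1: offset=0 data="hu" -> buffer=hu????????? -> prefix_len=2
Fragment 2: offset=8 data="Zq" -> buffer=hu??????Zq? -> prefix_len=2
Fragment 3: offset=10 data="B" -> buffer=hu??????ZqB -> prefix_len=2
Fragment 4: offset=2 data="iA" -> buffer=huiA????ZqB -> prefix_len=4
Fragment 5: offset=4 data="YPkc" -> buffer=huiAYPkcZqB -> prefix_len=11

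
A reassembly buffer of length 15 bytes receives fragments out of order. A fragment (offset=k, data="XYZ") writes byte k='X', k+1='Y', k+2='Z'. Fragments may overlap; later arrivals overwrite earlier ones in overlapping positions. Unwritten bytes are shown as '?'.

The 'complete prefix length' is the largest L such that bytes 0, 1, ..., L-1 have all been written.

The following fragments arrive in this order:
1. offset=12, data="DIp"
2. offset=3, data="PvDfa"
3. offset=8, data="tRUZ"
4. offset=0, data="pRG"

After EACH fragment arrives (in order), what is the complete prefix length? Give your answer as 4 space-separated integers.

Answer: 0 0 0 15

Derivation:
Fragment 1: offset=12 data="DIp" -> buffer=????????????DIp -> prefix_len=0
Fragment 2: offset=3 data="PvDfa" -> buffer=???PvDfa????DIp -> prefix_len=0
Fragment 3: offset=8 data="tRUZ" -> buffer=???PvDfatRUZDIp -> prefix_len=0
Fragment 4: offset=0 data="pRG" -> buffer=pRGPvDfatRUZDIp -> prefix_len=15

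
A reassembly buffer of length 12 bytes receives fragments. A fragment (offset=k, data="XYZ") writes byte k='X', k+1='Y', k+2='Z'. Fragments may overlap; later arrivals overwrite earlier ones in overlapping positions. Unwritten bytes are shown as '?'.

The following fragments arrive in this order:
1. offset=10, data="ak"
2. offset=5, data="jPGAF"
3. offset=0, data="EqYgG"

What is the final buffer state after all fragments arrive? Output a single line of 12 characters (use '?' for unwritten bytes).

Fragment 1: offset=10 data="ak" -> buffer=??????????ak
Fragment 2: offset=5 data="jPGAF" -> buffer=?????jPGAFak
Fragment 3: offset=0 data="EqYgG" -> buffer=EqYgGjPGAFak

Answer: EqYgGjPGAFak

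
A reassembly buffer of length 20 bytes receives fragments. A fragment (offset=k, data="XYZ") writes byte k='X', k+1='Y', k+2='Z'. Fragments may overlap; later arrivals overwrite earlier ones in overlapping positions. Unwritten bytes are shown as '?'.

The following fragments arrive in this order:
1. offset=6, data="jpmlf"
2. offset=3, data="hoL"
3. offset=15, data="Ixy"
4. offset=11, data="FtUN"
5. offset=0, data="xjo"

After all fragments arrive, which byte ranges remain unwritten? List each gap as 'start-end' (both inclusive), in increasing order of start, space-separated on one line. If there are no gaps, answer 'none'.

Fragment 1: offset=6 len=5
Fragment 2: offset=3 len=3
Fragment 3: offset=15 len=3
Fragment 4: offset=11 len=4
Fragment 5: offset=0 len=3
Gaps: 18-19

Answer: 18-19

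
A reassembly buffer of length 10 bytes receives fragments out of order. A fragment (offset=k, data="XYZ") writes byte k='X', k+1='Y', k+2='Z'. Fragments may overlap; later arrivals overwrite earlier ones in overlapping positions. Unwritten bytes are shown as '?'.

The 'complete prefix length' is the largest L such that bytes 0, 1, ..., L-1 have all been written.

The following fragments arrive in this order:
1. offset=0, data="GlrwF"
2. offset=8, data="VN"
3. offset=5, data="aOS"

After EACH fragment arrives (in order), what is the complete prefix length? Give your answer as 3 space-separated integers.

Fragment 1: offset=0 data="GlrwF" -> buffer=GlrwF????? -> prefix_len=5
Fragment 2: offset=8 data="VN" -> buffer=GlrwF???VN -> prefix_len=5
Fragment 3: offset=5 data="aOS" -> buffer=GlrwFaOSVN -> prefix_len=10

Answer: 5 5 10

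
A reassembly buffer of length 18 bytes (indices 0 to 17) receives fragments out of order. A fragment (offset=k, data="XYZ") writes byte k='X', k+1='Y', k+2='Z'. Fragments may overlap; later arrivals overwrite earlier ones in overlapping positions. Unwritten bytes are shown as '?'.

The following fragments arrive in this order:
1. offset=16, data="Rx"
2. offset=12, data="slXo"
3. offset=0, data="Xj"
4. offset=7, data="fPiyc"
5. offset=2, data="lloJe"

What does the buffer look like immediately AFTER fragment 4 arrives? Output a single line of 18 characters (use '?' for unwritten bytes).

Answer: Xj?????fPiycslXoRx

Derivation:
Fragment 1: offset=16 data="Rx" -> buffer=????????????????Rx
Fragment 2: offset=12 data="slXo" -> buffer=????????????slXoRx
Fragment 3: offset=0 data="Xj" -> buffer=Xj??????????slXoRx
Fragment 4: offset=7 data="fPiyc" -> buffer=Xj?????fPiycslXoRx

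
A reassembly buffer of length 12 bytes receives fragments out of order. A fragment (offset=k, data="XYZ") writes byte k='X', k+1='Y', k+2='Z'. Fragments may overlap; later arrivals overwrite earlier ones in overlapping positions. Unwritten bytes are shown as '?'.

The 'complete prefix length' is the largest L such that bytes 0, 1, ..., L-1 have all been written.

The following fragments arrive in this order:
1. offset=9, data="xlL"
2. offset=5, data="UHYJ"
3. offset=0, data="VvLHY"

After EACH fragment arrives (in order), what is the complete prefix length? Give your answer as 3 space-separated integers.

Fragment 1: offset=9 data="xlL" -> buffer=?????????xlL -> prefix_len=0
Fragment 2: offset=5 data="UHYJ" -> buffer=?????UHYJxlL -> prefix_len=0
Fragment 3: offset=0 data="VvLHY" -> buffer=VvLHYUHYJxlL -> prefix_len=12

Answer: 0 0 12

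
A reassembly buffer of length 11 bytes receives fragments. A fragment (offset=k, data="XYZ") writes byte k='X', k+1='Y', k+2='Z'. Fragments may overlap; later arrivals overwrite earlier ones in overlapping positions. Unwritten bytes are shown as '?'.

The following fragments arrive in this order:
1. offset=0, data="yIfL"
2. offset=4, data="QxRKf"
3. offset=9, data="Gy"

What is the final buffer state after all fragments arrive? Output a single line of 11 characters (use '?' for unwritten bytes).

Fragment 1: offset=0 data="yIfL" -> buffer=yIfL???????
Fragment 2: offset=4 data="QxRKf" -> buffer=yIfLQxRKf??
Fragment 3: offset=9 data="Gy" -> buffer=yIfLQxRKfGy

Answer: yIfLQxRKfGy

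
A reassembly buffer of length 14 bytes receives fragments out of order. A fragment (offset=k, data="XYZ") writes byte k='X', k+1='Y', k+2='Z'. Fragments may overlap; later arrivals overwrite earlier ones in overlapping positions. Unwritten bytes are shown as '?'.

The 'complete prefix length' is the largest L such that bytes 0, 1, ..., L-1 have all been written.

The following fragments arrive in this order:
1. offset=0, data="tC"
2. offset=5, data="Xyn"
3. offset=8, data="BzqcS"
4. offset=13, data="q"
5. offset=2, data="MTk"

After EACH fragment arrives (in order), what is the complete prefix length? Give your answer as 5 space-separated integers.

Fragment 1: offset=0 data="tC" -> buffer=tC???????????? -> prefix_len=2
Fragment 2: offset=5 data="Xyn" -> buffer=tC???Xyn?????? -> prefix_len=2
Fragment 3: offset=8 data="BzqcS" -> buffer=tC???XynBzqcS? -> prefix_len=2
Fragment 4: offset=13 data="q" -> buffer=tC???XynBzqcSq -> prefix_len=2
Fragment 5: offset=2 data="MTk" -> buffer=tCMTkXynBzqcSq -> prefix_len=14

Answer: 2 2 2 2 14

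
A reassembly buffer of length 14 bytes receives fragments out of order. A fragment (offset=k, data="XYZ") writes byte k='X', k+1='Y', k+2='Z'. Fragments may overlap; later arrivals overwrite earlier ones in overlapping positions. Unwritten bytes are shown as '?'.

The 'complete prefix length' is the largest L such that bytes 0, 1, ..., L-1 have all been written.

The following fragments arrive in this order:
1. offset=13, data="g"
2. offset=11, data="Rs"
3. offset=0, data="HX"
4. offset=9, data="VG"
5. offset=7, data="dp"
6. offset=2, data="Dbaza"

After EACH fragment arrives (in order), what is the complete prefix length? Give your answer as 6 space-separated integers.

Answer: 0 0 2 2 2 14

Derivation:
Fragment 1: offset=13 data="g" -> buffer=?????????????g -> prefix_len=0
Fragment 2: offset=11 data="Rs" -> buffer=???????????Rsg -> prefix_len=0
Fragment 3: offset=0 data="HX" -> buffer=HX?????????Rsg -> prefix_len=2
Fragment 4: offset=9 data="VG" -> buffer=HX???????VGRsg -> prefix_len=2
Fragment 5: offset=7 data="dp" -> buffer=HX?????dpVGRsg -> prefix_len=2
Fragment 6: offset=2 data="Dbaza" -> buffer=HXDbazadpVGRsg -> prefix_len=14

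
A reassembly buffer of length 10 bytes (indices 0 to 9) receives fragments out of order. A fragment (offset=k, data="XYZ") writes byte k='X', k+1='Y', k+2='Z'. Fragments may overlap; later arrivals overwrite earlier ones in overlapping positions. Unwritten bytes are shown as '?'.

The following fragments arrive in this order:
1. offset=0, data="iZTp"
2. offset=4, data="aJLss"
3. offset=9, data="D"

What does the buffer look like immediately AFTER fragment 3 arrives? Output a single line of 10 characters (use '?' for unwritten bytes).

Fragment 1: offset=0 data="iZTp" -> buffer=iZTp??????
Fragment 2: offset=4 data="aJLss" -> buffer=iZTpaJLss?
Fragment 3: offset=9 data="D" -> buffer=iZTpaJLssD

Answer: iZTpaJLssD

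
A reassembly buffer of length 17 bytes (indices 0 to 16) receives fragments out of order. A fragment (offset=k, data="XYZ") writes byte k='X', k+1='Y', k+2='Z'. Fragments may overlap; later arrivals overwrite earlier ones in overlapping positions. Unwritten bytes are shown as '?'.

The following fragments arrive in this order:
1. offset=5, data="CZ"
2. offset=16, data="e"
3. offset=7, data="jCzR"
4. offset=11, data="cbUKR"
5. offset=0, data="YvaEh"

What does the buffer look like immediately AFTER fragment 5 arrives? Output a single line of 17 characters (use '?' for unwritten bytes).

Fragment 1: offset=5 data="CZ" -> buffer=?????CZ??????????
Fragment 2: offset=16 data="e" -> buffer=?????CZ?????????e
Fragment 3: offset=7 data="jCzR" -> buffer=?????CZjCzR?????e
Fragment 4: offset=11 data="cbUKR" -> buffer=?????CZjCzRcbUKRe
Fragment 5: offset=0 data="YvaEh" -> buffer=YvaEhCZjCzRcbUKRe

Answer: YvaEhCZjCzRcbUKRe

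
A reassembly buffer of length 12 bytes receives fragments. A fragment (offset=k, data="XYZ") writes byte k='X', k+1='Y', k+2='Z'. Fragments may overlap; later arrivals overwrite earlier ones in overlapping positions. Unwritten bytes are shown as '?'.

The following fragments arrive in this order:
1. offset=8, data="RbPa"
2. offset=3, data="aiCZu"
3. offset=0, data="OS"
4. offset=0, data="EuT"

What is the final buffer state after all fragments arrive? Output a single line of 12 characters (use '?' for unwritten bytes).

Fragment 1: offset=8 data="RbPa" -> buffer=????????RbPa
Fragment 2: offset=3 data="aiCZu" -> buffer=???aiCZuRbPa
Fragment 3: offset=0 data="OS" -> buffer=OS?aiCZuRbPa
Fragment 4: offset=0 data="EuT" -> buffer=EuTaiCZuRbPa

Answer: EuTaiCZuRbPa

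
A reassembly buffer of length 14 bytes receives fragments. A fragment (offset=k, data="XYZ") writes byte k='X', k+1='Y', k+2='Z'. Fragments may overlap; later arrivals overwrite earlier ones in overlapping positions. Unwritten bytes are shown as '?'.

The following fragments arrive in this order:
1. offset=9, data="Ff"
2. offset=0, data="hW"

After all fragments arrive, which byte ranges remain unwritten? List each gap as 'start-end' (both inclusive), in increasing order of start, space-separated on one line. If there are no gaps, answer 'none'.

Answer: 2-8 11-13

Derivation:
Fragment 1: offset=9 len=2
Fragment 2: offset=0 len=2
Gaps: 2-8 11-13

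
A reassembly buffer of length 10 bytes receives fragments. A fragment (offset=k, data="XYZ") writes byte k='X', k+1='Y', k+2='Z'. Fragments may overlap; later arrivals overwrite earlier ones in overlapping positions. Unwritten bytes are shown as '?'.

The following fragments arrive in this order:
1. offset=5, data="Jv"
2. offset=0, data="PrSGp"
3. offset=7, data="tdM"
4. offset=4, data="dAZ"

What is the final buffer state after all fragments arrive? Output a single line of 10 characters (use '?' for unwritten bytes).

Fragment 1: offset=5 data="Jv" -> buffer=?????Jv???
Fragment 2: offset=0 data="PrSGp" -> buffer=PrSGpJv???
Fragment 3: offset=7 data="tdM" -> buffer=PrSGpJvtdM
Fragment 4: offset=4 data="dAZ" -> buffer=PrSGdAZtdM

Answer: PrSGdAZtdM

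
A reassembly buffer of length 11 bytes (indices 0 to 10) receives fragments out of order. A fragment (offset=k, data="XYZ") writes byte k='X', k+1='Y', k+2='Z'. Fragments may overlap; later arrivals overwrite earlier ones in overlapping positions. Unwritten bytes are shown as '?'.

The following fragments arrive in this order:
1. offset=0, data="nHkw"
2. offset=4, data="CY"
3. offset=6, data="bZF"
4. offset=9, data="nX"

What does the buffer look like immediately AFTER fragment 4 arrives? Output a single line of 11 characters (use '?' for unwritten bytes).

Answer: nHkwCYbZFnX

Derivation:
Fragment 1: offset=0 data="nHkw" -> buffer=nHkw???????
Fragment 2: offset=4 data="CY" -> buffer=nHkwCY?????
Fragment 3: offset=6 data="bZF" -> buffer=nHkwCYbZF??
Fragment 4: offset=9 data="nX" -> buffer=nHkwCYbZFnX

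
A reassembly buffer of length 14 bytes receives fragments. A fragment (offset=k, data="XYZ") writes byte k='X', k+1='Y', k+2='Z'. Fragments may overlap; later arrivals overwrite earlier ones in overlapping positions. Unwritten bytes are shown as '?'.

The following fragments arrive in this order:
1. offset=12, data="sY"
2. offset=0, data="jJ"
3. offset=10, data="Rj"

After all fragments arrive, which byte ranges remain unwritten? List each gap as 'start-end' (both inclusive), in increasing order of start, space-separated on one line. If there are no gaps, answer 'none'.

Answer: 2-9

Derivation:
Fragment 1: offset=12 len=2
Fragment 2: offset=0 len=2
Fragment 3: offset=10 len=2
Gaps: 2-9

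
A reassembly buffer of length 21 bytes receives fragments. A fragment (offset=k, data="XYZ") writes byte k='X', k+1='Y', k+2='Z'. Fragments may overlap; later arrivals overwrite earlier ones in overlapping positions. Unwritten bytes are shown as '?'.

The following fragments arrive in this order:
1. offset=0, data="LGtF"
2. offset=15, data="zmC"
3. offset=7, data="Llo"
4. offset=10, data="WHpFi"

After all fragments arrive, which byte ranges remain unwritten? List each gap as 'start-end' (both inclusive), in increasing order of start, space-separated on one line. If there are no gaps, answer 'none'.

Fragment 1: offset=0 len=4
Fragment 2: offset=15 len=3
Fragment 3: offset=7 len=3
Fragment 4: offset=10 len=5
Gaps: 4-6 18-20

Answer: 4-6 18-20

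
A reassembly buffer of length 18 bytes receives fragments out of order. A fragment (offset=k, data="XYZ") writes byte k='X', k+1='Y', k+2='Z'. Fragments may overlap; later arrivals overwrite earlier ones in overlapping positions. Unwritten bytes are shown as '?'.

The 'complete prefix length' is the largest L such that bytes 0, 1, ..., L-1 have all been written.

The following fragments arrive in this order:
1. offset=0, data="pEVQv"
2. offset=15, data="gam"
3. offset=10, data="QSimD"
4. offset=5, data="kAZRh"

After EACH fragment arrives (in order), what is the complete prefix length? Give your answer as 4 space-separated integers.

Answer: 5 5 5 18

Derivation:
Fragment 1: offset=0 data="pEVQv" -> buffer=pEVQv????????????? -> prefix_len=5
Fragment 2: offset=15 data="gam" -> buffer=pEVQv??????????gam -> prefix_len=5
Fragment 3: offset=10 data="QSimD" -> buffer=pEVQv?????QSimDgam -> prefix_len=5
Fragment 4: offset=5 data="kAZRh" -> buffer=pEVQvkAZRhQSimDgam -> prefix_len=18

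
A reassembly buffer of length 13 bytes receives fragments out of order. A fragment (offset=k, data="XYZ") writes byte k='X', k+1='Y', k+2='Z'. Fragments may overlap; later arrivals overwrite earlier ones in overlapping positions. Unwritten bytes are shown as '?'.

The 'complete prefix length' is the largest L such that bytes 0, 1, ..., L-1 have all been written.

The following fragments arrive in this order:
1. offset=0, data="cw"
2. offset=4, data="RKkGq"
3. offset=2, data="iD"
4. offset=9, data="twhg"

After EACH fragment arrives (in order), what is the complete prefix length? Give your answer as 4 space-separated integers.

Answer: 2 2 9 13

Derivation:
Fragment 1: offset=0 data="cw" -> buffer=cw??????????? -> prefix_len=2
Fragment 2: offset=4 data="RKkGq" -> buffer=cw??RKkGq???? -> prefix_len=2
Fragment 3: offset=2 data="iD" -> buffer=cwiDRKkGq???? -> prefix_len=9
Fragment 4: offset=9 data="twhg" -> buffer=cwiDRKkGqtwhg -> prefix_len=13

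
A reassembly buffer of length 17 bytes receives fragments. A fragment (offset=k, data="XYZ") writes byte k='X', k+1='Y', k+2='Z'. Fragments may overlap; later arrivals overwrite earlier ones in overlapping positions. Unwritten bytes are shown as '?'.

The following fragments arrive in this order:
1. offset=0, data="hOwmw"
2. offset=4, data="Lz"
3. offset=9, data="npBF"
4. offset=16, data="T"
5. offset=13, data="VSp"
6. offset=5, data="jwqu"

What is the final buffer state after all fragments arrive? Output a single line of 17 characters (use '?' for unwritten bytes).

Answer: hOwmLjwqunpBFVSpT

Derivation:
Fragment 1: offset=0 data="hOwmw" -> buffer=hOwmw????????????
Fragment 2: offset=4 data="Lz" -> buffer=hOwmLz???????????
Fragment 3: offset=9 data="npBF" -> buffer=hOwmLz???npBF????
Fragment 4: offset=16 data="T" -> buffer=hOwmLz???npBF???T
Fragment 5: offset=13 data="VSp" -> buffer=hOwmLz???npBFVSpT
Fragment 6: offset=5 data="jwqu" -> buffer=hOwmLjwqunpBFVSpT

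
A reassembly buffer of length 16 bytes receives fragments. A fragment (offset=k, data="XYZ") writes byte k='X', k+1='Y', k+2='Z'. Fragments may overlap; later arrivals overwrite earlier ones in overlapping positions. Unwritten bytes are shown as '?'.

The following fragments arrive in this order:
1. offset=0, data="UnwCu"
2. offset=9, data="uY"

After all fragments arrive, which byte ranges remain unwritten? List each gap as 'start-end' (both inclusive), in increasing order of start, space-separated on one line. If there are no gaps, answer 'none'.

Fragment 1: offset=0 len=5
Fragment 2: offset=9 len=2
Gaps: 5-8 11-15

Answer: 5-8 11-15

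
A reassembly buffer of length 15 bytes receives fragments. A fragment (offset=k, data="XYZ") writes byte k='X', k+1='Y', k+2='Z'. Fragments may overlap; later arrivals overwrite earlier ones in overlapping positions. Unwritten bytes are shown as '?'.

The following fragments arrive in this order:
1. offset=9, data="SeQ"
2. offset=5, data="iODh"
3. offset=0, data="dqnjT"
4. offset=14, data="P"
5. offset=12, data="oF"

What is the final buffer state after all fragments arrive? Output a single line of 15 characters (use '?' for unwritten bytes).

Fragment 1: offset=9 data="SeQ" -> buffer=?????????SeQ???
Fragment 2: offset=5 data="iODh" -> buffer=?????iODhSeQ???
Fragment 3: offset=0 data="dqnjT" -> buffer=dqnjTiODhSeQ???
Fragment 4: offset=14 data="P" -> buffer=dqnjTiODhSeQ??P
Fragment 5: offset=12 data="oF" -> buffer=dqnjTiODhSeQoFP

Answer: dqnjTiODhSeQoFP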